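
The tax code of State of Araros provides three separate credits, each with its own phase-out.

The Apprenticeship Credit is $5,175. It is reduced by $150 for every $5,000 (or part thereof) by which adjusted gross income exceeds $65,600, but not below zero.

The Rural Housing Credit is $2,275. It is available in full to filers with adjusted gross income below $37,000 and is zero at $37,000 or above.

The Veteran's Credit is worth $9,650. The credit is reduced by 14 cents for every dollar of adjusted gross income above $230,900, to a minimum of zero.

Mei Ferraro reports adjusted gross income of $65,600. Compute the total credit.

Apprenticeship Credit: $65,600 is at or below the $65,600 threshold, so the full $5,175 applies.
Rural Housing Credit: $65,600 meets or exceeds the $37,000 cutoff, so the credit is $0.
Veteran's Credit: $65,600 is at or below the $230,900 threshold, so the full $9,650 applies.
Total: $5,175 + $0 + $9,650 = $14,825.

$14,825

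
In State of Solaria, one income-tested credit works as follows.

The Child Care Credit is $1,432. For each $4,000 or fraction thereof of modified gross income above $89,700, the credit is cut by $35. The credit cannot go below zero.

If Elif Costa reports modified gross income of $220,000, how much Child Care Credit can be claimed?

Child Care Credit: income exceeds $89,700 by $130,300, which is 33 full-or-partial $4,000 increments; reduction = 33 × $35 = $1,155, leaving $277.

$277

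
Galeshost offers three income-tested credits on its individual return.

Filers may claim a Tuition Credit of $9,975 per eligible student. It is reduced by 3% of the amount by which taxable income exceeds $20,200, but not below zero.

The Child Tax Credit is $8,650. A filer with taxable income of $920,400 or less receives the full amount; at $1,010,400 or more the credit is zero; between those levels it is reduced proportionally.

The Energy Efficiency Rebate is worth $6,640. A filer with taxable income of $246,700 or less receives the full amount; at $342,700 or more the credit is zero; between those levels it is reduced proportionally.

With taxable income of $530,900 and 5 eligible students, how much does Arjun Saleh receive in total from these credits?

$43,204

Tuition Credit: base = 5 × $9,975 = $49,875. 3% of the $510,700 excess over $20,200 is $15,321; credit = $49,875 − $15,321 = $34,554.
Child Tax Credit: $530,900 is at or below the $920,400 threshold, so the full $8,650 applies.
Energy Efficiency Rebate: $530,900 is at or above $342,700, so the credit is $0.
Total: $34,554 + $8,650 + $0 = $43,204.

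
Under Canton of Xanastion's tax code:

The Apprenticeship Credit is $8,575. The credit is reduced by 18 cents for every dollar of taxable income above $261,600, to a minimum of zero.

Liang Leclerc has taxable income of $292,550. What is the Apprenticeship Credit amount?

Apprenticeship Credit: 18% of the $30,950 excess over $261,600 is $5,571; credit = $8,575 − $5,571 = $3,004.

$3,004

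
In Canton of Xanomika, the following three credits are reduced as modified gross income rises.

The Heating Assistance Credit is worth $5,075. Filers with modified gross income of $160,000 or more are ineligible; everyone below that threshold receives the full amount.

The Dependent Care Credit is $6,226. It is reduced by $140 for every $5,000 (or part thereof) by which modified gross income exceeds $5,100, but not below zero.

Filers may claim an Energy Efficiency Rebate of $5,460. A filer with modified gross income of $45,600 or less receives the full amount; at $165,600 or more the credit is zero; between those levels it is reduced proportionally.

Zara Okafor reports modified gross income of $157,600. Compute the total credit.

$7,325

Heating Assistance Credit: $157,600 is below the $160,000 cutoff, so the full $5,075 applies.
Dependent Care Credit: income exceeds $5,100 by $152,500, which is 31 full-or-partial $5,000 increments; reduction = 31 × $140 = $4,340, leaving $1,886.
Energy Efficiency Rebate: $157,600 is $112,000 into a $120,000 phase-out range, leaving 8,000/120,000 of the credit: $5,460 × 8,000/120,000 = $364.
Total: $5,075 + $1,886 + $364 = $7,325.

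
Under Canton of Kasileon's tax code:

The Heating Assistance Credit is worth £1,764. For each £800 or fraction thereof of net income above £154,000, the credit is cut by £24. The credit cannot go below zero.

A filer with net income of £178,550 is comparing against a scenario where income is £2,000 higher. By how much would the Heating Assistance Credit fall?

£72

At £178,550 — income exceeds £154,000 by £24,550, which is 31 full-or-partial £800 increments; reduction = 31 × £24 = £744, leaving £1,020.
At £180,550 — income exceeds £154,000 by £26,550, which is 34 full-or-partial £800 increments; reduction = 34 × £24 = £816, leaving £948.
Lost: £1,020 − £948 = £72.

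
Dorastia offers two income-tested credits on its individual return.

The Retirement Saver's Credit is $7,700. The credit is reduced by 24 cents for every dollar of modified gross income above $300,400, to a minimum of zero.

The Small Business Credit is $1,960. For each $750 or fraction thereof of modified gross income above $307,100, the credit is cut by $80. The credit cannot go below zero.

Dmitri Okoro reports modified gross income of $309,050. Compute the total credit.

Retirement Saver's Credit: 24% of the $8,650 excess over $300,400 is $2,076; credit = $7,700 − $2,076 = $5,624.
Small Business Credit: income exceeds $307,100 by $1,950, which is 3 full-or-partial $750 increments; reduction = 3 × $80 = $240, leaving $1,720.
Total: $5,624 + $1,720 = $7,344.

$7,344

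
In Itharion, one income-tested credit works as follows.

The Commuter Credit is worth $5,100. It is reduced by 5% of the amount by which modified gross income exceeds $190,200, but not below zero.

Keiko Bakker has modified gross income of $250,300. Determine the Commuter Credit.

$2,095

Commuter Credit: 5% of the $60,100 excess over $190,200 is $3,005; credit = $5,100 − $3,005 = $2,095.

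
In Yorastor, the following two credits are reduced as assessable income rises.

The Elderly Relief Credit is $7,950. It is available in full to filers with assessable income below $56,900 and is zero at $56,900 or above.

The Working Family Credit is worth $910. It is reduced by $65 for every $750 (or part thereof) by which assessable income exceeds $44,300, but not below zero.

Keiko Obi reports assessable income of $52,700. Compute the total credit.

$8,080

Elderly Relief Credit: $52,700 is below the $56,900 cutoff, so the full $7,950 applies.
Working Family Credit: income exceeds $44,300 by $8,400, which is 12 full-or-partial $750 increments; reduction = 12 × $65 = $780, leaving $130.
Total: $7,950 + $130 = $8,080.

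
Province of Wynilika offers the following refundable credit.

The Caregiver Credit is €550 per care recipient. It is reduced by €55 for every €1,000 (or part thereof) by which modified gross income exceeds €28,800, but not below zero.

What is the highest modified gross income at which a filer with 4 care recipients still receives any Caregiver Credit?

€67,800

Full credit = 4 × €550 = €2,200.
After 39 increments the reduction is 39 × €55 = €2,145, leaving €55; one more increment wipes it out. Increment 39 ends at excess 39 × €1,000 = €39,000, so the highest qualifying income is €28,800 + €39,000 = €67,800.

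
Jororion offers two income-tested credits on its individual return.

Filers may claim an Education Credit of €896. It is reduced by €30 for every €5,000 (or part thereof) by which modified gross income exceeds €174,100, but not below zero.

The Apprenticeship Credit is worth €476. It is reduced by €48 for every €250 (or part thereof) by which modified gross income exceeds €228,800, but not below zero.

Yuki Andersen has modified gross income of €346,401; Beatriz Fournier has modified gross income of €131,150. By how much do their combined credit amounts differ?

Yuki (€346,401): Education Credit: income exceeds €174,100 by €172,301 → 35 increments × €30 = €1,050 ≥ base, so the credit is €0. Apprenticeship Credit: income exceeds €228,800 by €117,601 → 471 increments × €48 = €22,608 ≥ base, so the credit is €0. total €0 + €0 = €0
Beatriz (€131,150): Education Credit: €131,150 is at or below the €174,100 threshold, so the full €896 applies. Apprenticeship Credit: €131,150 is at or below the €228,800 threshold, so the full €476 applies. total €896 + €476 = €1,372
Difference: |€0 − €1,372| = €1,372.

€1,372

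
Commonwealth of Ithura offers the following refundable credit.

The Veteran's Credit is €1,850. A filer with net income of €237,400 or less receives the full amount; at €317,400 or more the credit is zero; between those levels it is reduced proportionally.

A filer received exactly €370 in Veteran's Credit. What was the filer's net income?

€370 is 370/1,850 of the full €1,850, so 1,480/1,850 of the €80,000 range has been used: income = €237,400 + €80,000 × 1,480/1,850 = €301,400.

€301,400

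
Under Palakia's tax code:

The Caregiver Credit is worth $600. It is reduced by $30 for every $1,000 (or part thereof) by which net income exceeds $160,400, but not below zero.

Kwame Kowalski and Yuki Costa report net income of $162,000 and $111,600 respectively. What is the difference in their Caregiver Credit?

$60

Kwame ($162,000): Caregiver Credit: income exceeds $160,400 by $1,600, which is 2 full-or-partial $1,000 increments; reduction = 2 × $30 = $60, leaving $540.
Yuki ($111,600): Caregiver Credit: $111,600 is at or below the $160,400 threshold, so the full $600 applies.
Difference: |$540 − $600| = $60.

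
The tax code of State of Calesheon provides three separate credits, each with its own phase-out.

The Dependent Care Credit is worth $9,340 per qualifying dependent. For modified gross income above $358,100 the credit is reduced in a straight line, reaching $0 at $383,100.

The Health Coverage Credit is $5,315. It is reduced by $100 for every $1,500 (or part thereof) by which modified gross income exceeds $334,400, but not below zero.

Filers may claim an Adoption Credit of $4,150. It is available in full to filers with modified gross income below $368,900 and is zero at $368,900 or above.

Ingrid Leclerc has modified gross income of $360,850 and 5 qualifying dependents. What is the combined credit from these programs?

$49,228

Dependent Care Credit: base = 5 × $9,340 = $46,700. $360,850 is $2,750 into a $25,000 phase-out range, leaving 22,250/25,000 of the credit: $46,700 × 22,250/25,000 = $41,563.
Health Coverage Credit: income exceeds $334,400 by $26,450, which is 18 full-or-partial $1,500 increments; reduction = 18 × $100 = $1,800, leaving $3,515.
Adoption Credit: $360,850 is below the $368,900 cutoff, so the full $4,150 applies.
Total: $41,563 + $3,515 + $4,150 = $49,228.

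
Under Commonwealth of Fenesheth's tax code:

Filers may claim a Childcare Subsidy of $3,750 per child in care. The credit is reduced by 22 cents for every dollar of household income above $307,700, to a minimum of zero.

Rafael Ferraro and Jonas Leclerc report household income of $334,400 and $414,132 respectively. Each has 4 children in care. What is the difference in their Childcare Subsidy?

Rafael ($334,400): Childcare Subsidy: base = 4 × $3,750 = $15,000. 22% of the $26,700 excess over $307,700 is $5,874; credit = $15,000 − $5,874 = $9,126.
Jonas ($414,132): Childcare Subsidy: base = 4 × $3,750 = $15,000. 22% of the $106,432 excess over $307,700 is $23,415.04 ≥ base, so the credit is $0.
Difference: |$9,126 − $0| = $9,126.

$9,126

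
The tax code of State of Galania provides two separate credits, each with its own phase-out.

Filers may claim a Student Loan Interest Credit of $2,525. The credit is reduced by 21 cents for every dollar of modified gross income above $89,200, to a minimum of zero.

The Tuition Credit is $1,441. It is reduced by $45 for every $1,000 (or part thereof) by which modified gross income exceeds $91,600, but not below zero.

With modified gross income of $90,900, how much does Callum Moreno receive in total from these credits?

$3,609

Student Loan Interest Credit: 21% of the $1,700 excess over $89,200 is $357; credit = $2,525 − $357 = $2,168.
Tuition Credit: $90,900 is at or below the $91,600 threshold, so the full $1,441 applies.
Total: $2,168 + $1,441 = $3,609.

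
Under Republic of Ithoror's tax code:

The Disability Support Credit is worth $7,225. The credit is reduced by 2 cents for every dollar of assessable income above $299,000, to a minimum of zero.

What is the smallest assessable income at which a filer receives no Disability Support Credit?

$660,250

The credit falls by 2% of each dollar above $299,000, so it reaches zero when the excess is $7,225 / 2% = $361,250: income = $299,000 + $361,250 = $660,250.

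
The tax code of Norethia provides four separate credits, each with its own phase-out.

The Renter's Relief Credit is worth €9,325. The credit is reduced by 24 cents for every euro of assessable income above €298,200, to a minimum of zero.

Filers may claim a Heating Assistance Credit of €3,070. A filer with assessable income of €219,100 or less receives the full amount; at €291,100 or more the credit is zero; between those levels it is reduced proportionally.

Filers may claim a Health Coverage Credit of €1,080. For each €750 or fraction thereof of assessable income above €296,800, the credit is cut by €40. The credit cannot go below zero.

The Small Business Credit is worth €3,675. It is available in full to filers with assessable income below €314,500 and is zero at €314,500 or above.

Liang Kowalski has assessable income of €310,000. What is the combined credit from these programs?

€10,528

Renter's Relief Credit: 24% of the €11,800 excess over €298,200 is €2,832; credit = €9,325 − €2,832 = €6,493.
Heating Assistance Credit: €310,000 is at or above €291,100, so the credit is €0.
Health Coverage Credit: income exceeds €296,800 by €13,200, which is 18 full-or-partial €750 increments; reduction = 18 × €40 = €720, leaving €360.
Small Business Credit: €310,000 is below the €314,500 cutoff, so the full €3,675 applies.
Total: €6,493 + €0 + €360 + €3,675 = €10,528.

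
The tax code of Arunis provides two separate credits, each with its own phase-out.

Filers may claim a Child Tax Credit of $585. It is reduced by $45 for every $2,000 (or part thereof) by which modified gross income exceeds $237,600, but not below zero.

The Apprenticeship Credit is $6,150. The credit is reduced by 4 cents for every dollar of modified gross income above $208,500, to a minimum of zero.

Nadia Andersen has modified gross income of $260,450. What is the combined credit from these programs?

Child Tax Credit: income exceeds $237,600 by $22,850, which is 12 full-or-partial $2,000 increments; reduction = 12 × $45 = $540, leaving $45.
Apprenticeship Credit: 4% of the $51,950 excess over $208,500 is $2,078; credit = $6,150 − $2,078 = $4,072.
Total: $45 + $4,072 = $4,117.

$4,117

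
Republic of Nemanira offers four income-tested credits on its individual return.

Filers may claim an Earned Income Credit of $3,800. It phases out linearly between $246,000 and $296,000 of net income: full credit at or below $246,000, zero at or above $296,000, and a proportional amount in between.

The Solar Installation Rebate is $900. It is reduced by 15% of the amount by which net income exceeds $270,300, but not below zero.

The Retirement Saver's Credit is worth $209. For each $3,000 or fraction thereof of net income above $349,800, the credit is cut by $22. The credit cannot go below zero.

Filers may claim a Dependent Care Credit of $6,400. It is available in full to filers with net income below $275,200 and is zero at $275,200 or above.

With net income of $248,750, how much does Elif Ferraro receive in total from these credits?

Earned Income Credit: $248,750 is $2,750 into a $50,000 phase-out range, leaving 47,250/50,000 of the credit: $3,800 × 47,250/50,000 = $3,591.
Solar Installation Rebate: $248,750 is at or below the $270,300 threshold, so the full $900 applies.
Retirement Saver's Credit: $248,750 is at or below the $349,800 threshold, so the full $209 applies.
Dependent Care Credit: $248,750 is below the $275,200 cutoff, so the full $6,400 applies.
Total: $3,591 + $900 + $209 + $6,400 = $11,100.

$11,100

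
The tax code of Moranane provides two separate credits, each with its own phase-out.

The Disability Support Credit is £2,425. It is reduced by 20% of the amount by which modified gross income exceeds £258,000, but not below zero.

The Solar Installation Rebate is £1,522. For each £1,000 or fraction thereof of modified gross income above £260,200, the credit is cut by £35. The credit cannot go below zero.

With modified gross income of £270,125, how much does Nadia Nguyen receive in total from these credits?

Disability Support Credit: 20% of the £12,125 excess over £258,000 is £2,425 ≥ base, so the credit is £0.
Solar Installation Rebate: income exceeds £260,200 by £9,925, which is 10 full-or-partial £1,000 increments; reduction = 10 × £35 = £350, leaving £1,172.
Total: £0 + £1,172 = £1,172.

£1,172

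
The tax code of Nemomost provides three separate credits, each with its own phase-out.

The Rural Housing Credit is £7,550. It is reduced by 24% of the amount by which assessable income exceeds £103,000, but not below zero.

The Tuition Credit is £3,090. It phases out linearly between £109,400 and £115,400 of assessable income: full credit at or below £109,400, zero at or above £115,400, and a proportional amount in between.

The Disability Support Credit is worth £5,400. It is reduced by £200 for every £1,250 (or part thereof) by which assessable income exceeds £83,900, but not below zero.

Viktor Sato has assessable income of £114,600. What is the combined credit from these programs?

£5,578

Rural Housing Credit: 24% of the £11,600 excess over £103,000 is £2,784; credit = £7,550 − £2,784 = £4,766.
Tuition Credit: £114,600 is £5,200 into a £6,000 phase-out range, leaving 800/6,000 of the credit: £3,090 × 800/6,000 = £412.
Disability Support Credit: income exceeds £83,900 by £30,700, which is 25 full-or-partial £1,250 increments; reduction = 25 × £200 = £5,000, leaving £400.
Total: £4,766 + £412 + £400 = £5,578.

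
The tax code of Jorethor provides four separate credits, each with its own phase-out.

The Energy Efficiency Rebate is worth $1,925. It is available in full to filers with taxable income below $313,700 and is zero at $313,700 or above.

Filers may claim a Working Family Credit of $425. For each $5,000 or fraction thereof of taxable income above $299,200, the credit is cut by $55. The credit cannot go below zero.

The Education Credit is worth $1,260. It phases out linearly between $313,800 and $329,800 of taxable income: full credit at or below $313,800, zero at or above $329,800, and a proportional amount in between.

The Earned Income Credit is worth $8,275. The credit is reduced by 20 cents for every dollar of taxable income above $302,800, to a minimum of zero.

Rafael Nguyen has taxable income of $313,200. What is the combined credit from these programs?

$9,640

Energy Efficiency Rebate: $313,200 is below the $313,700 cutoff, so the full $1,925 applies.
Working Family Credit: income exceeds $299,200 by $14,000, which is 3 full-or-partial $5,000 increments; reduction = 3 × $55 = $165, leaving $260.
Education Credit: $313,200 is at or below the $313,800 threshold, so the full $1,260 applies.
Earned Income Credit: 20% of the $10,400 excess over $302,800 is $2,080; credit = $8,275 − $2,080 = $6,195.
Total: $1,925 + $260 + $1,260 + $6,195 = $9,640.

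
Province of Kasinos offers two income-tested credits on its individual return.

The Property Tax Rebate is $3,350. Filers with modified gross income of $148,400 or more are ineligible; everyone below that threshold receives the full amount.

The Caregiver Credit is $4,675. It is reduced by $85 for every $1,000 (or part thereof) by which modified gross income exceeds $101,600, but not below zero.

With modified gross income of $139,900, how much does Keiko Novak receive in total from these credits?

$4,710

Property Tax Rebate: $139,900 is below the $148,400 cutoff, so the full $3,350 applies.
Caregiver Credit: income exceeds $101,600 by $38,300, which is 39 full-or-partial $1,000 increments; reduction = 39 × $85 = $3,315, leaving $1,360.
Total: $3,350 + $1,360 = $4,710.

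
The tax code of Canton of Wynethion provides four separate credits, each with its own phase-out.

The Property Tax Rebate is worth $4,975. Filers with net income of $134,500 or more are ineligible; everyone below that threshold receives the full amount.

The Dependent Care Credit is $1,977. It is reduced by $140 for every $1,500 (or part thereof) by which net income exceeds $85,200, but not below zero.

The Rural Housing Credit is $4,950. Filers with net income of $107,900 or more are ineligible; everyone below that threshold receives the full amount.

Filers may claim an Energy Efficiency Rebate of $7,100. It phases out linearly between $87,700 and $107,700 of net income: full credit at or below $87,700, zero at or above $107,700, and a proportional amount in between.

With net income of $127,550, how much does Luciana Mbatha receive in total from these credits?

Property Tax Rebate: $127,550 is below the $134,500 cutoff, so the full $4,975 applies.
Dependent Care Credit: income exceeds $85,200 by $42,350 → 29 increments × $140 = $4,060 ≥ base, so the credit is $0.
Rural Housing Credit: $127,550 meets or exceeds the $107,900 cutoff, so the credit is $0.
Energy Efficiency Rebate: $127,550 is at or above $107,700, so the credit is $0.
Total: $4,975 + $0 + $0 + $0 = $4,975.

$4,975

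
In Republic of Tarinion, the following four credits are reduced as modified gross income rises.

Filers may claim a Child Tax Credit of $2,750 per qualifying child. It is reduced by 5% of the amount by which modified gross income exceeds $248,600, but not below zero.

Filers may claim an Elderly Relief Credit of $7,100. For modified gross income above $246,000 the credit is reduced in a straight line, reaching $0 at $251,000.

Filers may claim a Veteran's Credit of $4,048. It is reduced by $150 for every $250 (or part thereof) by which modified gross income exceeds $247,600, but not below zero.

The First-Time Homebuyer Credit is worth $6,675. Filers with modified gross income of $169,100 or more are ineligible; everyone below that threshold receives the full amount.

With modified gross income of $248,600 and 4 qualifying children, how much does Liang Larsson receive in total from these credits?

Child Tax Credit: base = 4 × $2,750 = $11,000. $248,600 is at or below the $248,600 threshold, so the full $11,000 applies.
Elderly Relief Credit: $248,600 is $2,600 into a $5,000 phase-out range, leaving 2,400/5,000 of the credit: $7,100 × 2,400/5,000 = $3,408.
Veteran's Credit: income exceeds $247,600 by $1,000, which is 4 full-or-partial $250 increments; reduction = 4 × $150 = $600, leaving $3,448.
First-Time Homebuyer Credit: $248,600 meets or exceeds the $169,100 cutoff, so the credit is $0.
Total: $11,000 + $3,408 + $3,448 + $0 = $17,856.

$17,856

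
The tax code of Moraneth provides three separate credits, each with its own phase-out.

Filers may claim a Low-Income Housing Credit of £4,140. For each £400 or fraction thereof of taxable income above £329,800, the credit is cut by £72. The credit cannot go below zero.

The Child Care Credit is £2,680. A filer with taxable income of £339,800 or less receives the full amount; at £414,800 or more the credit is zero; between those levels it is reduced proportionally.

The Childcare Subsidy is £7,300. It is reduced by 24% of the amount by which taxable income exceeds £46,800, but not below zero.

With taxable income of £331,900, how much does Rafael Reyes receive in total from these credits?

Low-Income Housing Credit: income exceeds £329,800 by £2,100, which is 6 full-or-partial £400 increments; reduction = 6 × £72 = £432, leaving £3,708.
Child Care Credit: £331,900 is at or below the £339,800 threshold, so the full £2,680 applies.
Childcare Subsidy: 24% of the £285,100 excess over £46,800 is £68,424 ≥ base, so the credit is £0.
Total: £3,708 + £2,680 + £0 = £6,388.

£6,388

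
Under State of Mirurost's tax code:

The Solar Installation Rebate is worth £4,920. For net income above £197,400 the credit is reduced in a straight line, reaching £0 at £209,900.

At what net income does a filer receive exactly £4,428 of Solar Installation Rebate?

£198,650

£4,428 is 4,428/4,920 of the full £4,920, so 492/4,920 of the £12,500 range has been used: income = £197,400 + £12,500 × 492/4,920 = £198,650.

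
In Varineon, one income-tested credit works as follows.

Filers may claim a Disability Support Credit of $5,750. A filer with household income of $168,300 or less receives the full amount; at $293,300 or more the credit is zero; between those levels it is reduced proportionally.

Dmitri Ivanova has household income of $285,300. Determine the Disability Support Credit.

Disability Support Credit: $285,300 is $117,000 into a $125,000 phase-out range, leaving 8,000/125,000 of the credit: $5,750 × 8,000/125,000 = $368.

$368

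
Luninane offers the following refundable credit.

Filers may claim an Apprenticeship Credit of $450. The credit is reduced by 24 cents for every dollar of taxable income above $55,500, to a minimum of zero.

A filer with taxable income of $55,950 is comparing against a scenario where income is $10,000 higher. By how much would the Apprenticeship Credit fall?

$342

At $55,950 — 24% of the $450 excess over $55,500 is $108; credit = $450 − $108 = $342.
At $65,950 — 24% of the $10,450 excess over $55,500 is $2,508 ≥ base, so the credit is $0.
Lost: $342 − $0 = $342.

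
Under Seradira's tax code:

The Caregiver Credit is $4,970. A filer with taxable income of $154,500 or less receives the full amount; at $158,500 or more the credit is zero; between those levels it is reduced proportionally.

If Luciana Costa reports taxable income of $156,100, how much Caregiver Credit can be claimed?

Caregiver Credit: $156,100 is $1,600 into a $4,000 phase-out range, leaving 2,400/4,000 of the credit: $4,970 × 2,400/4,000 = $2,982.

$2,982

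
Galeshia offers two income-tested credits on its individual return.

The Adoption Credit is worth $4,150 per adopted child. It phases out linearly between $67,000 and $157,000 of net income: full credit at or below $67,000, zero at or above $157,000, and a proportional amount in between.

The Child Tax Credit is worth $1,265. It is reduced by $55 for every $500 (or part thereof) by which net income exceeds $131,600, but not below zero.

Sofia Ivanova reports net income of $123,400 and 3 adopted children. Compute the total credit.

Adoption Credit: base = 3 × $4,150 = $12,450. $123,400 is $56,400 into a $90,000 phase-out range, leaving 33,600/90,000 of the credit: $12,450 × 33,600/90,000 = $4,648.
Child Tax Credit: $123,400 is at or below the $131,600 threshold, so the full $1,265 applies.
Total: $4,648 + $1,265 = $5,913.

$5,913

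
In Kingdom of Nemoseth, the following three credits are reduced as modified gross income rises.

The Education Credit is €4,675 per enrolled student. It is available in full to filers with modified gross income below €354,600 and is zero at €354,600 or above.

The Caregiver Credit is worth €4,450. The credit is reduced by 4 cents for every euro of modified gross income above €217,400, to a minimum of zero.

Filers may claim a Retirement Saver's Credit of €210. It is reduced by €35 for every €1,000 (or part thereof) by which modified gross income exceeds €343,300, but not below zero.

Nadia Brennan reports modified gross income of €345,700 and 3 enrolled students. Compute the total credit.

Education Credit: base = 3 × €4,675 = €14,025. €345,700 is below the €354,600 cutoff, so the full €14,025 applies.
Caregiver Credit: 4% of the €128,300 excess over €217,400 is €5,132 ≥ base, so the credit is €0.
Retirement Saver's Credit: income exceeds €343,300 by €2,400, which is 3 full-or-partial €1,000 increments; reduction = 3 × €35 = €105, leaving €105.
Total: €14,025 + €0 + €105 = €14,130.

€14,130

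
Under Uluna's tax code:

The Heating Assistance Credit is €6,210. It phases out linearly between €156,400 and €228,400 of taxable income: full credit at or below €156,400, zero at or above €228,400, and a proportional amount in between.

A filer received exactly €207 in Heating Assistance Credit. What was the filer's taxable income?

€207 is 207/6,210 of the full €6,210, so 6,003/6,210 of the €72,000 range has been used: income = €156,400 + €72,000 × 6,003/6,210 = €226,000.

€226,000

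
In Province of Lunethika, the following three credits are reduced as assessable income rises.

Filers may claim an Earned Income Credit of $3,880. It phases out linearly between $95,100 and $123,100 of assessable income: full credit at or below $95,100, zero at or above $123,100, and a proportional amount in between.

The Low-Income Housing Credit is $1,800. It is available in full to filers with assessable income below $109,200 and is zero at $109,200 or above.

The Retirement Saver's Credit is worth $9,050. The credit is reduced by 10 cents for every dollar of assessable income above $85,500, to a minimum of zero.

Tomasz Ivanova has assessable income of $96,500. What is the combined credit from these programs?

$13,436

Earned Income Credit: $96,500 is $1,400 into a $28,000 phase-out range, leaving 26,600/28,000 of the credit: $3,880 × 26,600/28,000 = $3,686.
Low-Income Housing Credit: $96,500 is below the $109,200 cutoff, so the full $1,800 applies.
Retirement Saver's Credit: 10% of the $11,000 excess over $85,500 is $1,100; credit = $9,050 − $1,100 = $7,950.
Total: $3,686 + $1,800 + $7,950 = $13,436.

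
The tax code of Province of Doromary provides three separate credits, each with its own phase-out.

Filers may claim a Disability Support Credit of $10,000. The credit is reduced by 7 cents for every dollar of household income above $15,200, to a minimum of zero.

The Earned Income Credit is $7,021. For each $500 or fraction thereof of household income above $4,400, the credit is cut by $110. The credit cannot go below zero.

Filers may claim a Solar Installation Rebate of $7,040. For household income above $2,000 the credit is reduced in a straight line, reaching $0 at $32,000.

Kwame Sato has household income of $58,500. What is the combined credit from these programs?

Disability Support Credit: 7% of the $43,300 excess over $15,200 is $3,031; credit = $10,000 − $3,031 = $6,969.
Earned Income Credit: income exceeds $4,400 by $54,100 → 109 increments × $110 = $11,990 ≥ base, so the credit is $0.
Solar Installation Rebate: $58,500 is at or above $32,000, so the credit is $0.
Total: $6,969 + $0 + $0 = $6,969.

$6,969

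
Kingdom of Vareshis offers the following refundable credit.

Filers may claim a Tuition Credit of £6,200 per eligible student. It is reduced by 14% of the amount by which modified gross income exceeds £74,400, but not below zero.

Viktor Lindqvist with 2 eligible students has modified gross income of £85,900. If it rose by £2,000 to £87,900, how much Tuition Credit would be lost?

£280

At £85,900 — base = 2 × £6,200 = £12,400. 14% of the £11,500 excess over £74,400 is £1,610; credit = £12,400 − £1,610 = £10,790.
At £87,900 — base = 2 × £6,200 = £12,400. 14% of the £13,500 excess over £74,400 is £1,890; credit = £12,400 − £1,890 = £10,510.
Lost: £10,790 − £10,510 = £280.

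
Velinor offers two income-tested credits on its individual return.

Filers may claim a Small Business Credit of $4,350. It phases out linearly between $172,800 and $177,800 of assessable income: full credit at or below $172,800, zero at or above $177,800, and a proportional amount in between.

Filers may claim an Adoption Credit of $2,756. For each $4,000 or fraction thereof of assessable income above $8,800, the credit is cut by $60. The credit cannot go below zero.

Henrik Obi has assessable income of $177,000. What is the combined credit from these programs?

Small Business Credit: $177,000 is $4,200 into a $5,000 phase-out range, leaving 800/5,000 of the credit: $4,350 × 800/5,000 = $696.
Adoption Credit: income exceeds $8,800 by $168,200, which is 43 full-or-partial $4,000 increments; reduction = 43 × $60 = $2,580, leaving $176.
Total: $696 + $176 = $872.

$872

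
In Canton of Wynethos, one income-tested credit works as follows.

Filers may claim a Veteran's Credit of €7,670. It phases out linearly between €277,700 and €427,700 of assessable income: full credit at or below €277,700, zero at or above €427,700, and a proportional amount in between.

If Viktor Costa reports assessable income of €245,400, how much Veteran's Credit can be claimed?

€7,670

Veteran's Credit: €245,400 is at or below the €277,700 threshold, so the full €7,670 applies.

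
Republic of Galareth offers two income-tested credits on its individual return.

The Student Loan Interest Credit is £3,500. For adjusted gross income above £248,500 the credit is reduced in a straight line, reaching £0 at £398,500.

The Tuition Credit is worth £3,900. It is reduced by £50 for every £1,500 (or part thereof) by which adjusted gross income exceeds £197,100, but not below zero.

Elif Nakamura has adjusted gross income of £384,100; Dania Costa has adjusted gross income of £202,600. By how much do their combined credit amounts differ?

Elif (£384,100): Student Loan Interest Credit: £384,100 is £135,600 into a £150,000 phase-out range, leaving 14,400/150,000 of the credit: £3,500 × 14,400/150,000 = £336. Tuition Credit: income exceeds £197,100 by £187,000 → 125 increments × £50 = £6,250 ≥ base, so the credit is £0. total £336 + £0 = £336
Dania (£202,600): Student Loan Interest Credit: £202,600 is at or below the £248,500 threshold, so the full £3,500 applies. Tuition Credit: income exceeds £197,100 by £5,500, which is 4 full-or-partial £1,500 increments; reduction = 4 × £50 = £200, leaving £3,700. total £3,500 + £3,700 = £7,200
Difference: |£336 − £7,200| = £6,864.

£6,864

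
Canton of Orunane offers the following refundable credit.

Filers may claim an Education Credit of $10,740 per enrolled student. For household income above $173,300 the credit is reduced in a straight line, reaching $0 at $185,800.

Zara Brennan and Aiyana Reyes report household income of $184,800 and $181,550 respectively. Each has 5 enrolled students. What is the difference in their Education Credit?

Zara ($184,800): Education Credit: base = 5 × $10,740 = $53,700. $184,800 is $11,500 into a $12,500 phase-out range, leaving 1,000/12,500 of the credit: $53,700 × 1,000/12,500 = $4,296.
Aiyana ($181,550): Education Credit: base = 5 × $10,740 = $53,700. $181,550 is $8,250 into a $12,500 phase-out range, leaving 4,250/12,500 of the credit: $53,700 × 4,250/12,500 = $18,258.
Difference: |$4,296 − $18,258| = $13,962.

$13,962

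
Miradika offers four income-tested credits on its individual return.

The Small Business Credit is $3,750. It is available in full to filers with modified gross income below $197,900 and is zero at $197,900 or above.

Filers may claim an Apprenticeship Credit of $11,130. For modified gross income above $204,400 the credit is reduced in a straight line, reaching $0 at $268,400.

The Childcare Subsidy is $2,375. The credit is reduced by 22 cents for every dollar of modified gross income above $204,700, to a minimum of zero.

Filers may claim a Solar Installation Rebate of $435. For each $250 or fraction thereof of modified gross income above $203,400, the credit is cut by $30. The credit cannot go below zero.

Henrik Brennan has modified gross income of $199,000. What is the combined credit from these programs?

$13,940

Small Business Credit: $199,000 meets or exceeds the $197,900 cutoff, so the credit is $0.
Apprenticeship Credit: $199,000 is at or below the $204,400 threshold, so the full $11,130 applies.
Childcare Subsidy: $199,000 is at or below the $204,700 threshold, so the full $2,375 applies.
Solar Installation Rebate: $199,000 is at or below the $203,400 threshold, so the full $435 applies.
Total: $0 + $11,130 + $2,375 + $435 = $13,940.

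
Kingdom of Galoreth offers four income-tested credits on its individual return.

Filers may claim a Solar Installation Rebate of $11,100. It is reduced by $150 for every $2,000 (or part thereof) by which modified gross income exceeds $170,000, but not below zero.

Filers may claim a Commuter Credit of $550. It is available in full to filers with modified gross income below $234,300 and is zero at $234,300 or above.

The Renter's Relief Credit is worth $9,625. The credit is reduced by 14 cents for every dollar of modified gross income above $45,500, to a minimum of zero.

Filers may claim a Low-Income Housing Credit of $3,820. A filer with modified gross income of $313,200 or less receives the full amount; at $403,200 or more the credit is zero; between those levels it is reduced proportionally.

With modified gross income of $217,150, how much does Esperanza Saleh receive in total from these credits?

$11,870

Solar Installation Rebate: income exceeds $170,000 by $47,150, which is 24 full-or-partial $2,000 increments; reduction = 24 × $150 = $3,600, leaving $7,500.
Commuter Credit: $217,150 is below the $234,300 cutoff, so the full $550 applies.
Renter's Relief Credit: 14% of the $171,650 excess over $45,500 is $24,031 ≥ base, so the credit is $0.
Low-Income Housing Credit: $217,150 is at or below the $313,200 threshold, so the full $3,820 applies.
Total: $7,500 + $550 + $0 + $3,820 = $11,870.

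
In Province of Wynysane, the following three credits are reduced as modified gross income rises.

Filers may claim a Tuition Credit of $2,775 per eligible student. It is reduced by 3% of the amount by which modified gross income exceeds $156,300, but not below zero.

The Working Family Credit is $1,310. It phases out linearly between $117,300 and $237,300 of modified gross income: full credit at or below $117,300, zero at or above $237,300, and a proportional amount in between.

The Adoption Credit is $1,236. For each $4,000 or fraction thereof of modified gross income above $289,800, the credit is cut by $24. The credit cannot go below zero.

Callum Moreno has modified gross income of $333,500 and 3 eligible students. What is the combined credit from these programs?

Tuition Credit: base = 3 × $2,775 = $8,325. 3% of the $177,200 excess over $156,300 is $5,316; credit = $8,325 − $5,316 = $3,009.
Working Family Credit: $333,500 is at or above $237,300, so the credit is $0.
Adoption Credit: income exceeds $289,800 by $43,700, which is 11 full-or-partial $4,000 increments; reduction = 11 × $24 = $264, leaving $972.
Total: $3,009 + $0 + $972 = $3,981.

$3,981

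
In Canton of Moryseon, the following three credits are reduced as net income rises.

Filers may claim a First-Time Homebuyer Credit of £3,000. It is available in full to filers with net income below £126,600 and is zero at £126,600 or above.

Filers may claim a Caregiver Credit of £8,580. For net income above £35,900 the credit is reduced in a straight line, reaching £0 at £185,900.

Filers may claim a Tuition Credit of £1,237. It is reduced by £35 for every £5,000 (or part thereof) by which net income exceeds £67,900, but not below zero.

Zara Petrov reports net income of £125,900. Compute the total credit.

First-Time Homebuyer Credit: £125,900 is below the £126,600 cutoff, so the full £3,000 applies.
Caregiver Credit: £125,900 is £90,000 into a £150,000 phase-out range, leaving 60,000/150,000 of the credit: £8,580 × 60,000/150,000 = £3,432.
Tuition Credit: income exceeds £67,900 by £58,000, which is 12 full-or-partial £5,000 increments; reduction = 12 × £35 = £420, leaving £817.
Total: £3,000 + £3,432 + £817 = £7,249.

£7,249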